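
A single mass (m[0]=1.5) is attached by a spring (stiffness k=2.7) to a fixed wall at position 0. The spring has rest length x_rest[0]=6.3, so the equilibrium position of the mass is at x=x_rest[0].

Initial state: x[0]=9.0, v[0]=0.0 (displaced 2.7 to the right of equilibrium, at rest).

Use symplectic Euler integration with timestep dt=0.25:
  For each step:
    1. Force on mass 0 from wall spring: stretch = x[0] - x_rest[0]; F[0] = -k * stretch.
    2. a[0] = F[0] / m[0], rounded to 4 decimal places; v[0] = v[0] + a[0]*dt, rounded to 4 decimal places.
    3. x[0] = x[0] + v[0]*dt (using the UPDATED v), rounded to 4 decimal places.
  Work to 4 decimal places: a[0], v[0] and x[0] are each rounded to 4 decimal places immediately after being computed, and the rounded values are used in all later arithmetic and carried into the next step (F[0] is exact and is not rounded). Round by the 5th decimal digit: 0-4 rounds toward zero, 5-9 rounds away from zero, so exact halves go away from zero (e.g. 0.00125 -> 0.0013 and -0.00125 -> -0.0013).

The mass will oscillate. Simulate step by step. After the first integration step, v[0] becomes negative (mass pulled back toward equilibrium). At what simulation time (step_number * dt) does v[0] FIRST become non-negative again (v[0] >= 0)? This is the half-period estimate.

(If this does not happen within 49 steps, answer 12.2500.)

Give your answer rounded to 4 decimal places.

Step 0: x=[9.0000] v=[0.0000]
Step 1: x=[8.6963] v=[-1.2150]
Step 2: x=[8.1230] v=[-2.2933]
Step 3: x=[7.3446] v=[-3.1137]
Step 4: x=[6.4487] v=[-3.5838]
Step 5: x=[5.5360] v=[-3.6507]
Step 6: x=[4.7093] v=[-3.3069]
Step 7: x=[4.0615] v=[-2.5911]
Step 8: x=[3.6656] v=[-1.5838]
Step 9: x=[3.5660] v=[-0.3983]
Step 10: x=[3.7740] v=[0.8320]
First v>=0 after going negative at step 10, time=2.5000

Answer: 2.5000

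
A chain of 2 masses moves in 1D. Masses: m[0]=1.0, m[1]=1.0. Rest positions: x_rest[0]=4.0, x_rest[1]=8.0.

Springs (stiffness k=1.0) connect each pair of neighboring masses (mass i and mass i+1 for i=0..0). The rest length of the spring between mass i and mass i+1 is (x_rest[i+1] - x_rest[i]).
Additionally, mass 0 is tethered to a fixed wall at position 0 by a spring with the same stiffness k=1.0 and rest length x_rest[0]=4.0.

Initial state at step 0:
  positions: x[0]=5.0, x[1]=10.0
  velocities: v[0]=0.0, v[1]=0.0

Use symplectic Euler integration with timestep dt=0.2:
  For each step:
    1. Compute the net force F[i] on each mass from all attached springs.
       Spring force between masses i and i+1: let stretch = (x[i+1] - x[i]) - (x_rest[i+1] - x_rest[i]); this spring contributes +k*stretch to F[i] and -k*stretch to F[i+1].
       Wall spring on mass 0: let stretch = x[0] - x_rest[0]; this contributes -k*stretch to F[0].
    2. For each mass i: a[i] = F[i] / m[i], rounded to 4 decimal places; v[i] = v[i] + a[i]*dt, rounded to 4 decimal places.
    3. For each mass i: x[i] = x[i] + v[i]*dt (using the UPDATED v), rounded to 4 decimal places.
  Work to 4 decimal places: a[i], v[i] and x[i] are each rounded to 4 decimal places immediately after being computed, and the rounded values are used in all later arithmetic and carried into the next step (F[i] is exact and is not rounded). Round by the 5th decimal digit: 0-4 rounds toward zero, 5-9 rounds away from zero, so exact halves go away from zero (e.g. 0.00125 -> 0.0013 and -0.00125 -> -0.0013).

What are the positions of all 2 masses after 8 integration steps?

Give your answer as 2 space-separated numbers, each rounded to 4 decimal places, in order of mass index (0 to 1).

Answer: 4.7432 8.8429

Derivation:
Step 0: x=[5.0000 10.0000] v=[0.0000 0.0000]
Step 1: x=[5.0000 9.9600] v=[0.0000 -0.2000]
Step 2: x=[4.9984 9.8816] v=[-0.0080 -0.3920]
Step 3: x=[4.9922 9.7679] v=[-0.0310 -0.5686]
Step 4: x=[4.9773 9.6232] v=[-0.0743 -0.7237]
Step 5: x=[4.9492 9.4526] v=[-0.1406 -0.8529]
Step 6: x=[4.9032 9.2619] v=[-0.2298 -0.9536]
Step 7: x=[4.8355 9.0568] v=[-0.3387 -1.0253]
Step 8: x=[4.7432 8.8429] v=[-0.4615 -1.0696]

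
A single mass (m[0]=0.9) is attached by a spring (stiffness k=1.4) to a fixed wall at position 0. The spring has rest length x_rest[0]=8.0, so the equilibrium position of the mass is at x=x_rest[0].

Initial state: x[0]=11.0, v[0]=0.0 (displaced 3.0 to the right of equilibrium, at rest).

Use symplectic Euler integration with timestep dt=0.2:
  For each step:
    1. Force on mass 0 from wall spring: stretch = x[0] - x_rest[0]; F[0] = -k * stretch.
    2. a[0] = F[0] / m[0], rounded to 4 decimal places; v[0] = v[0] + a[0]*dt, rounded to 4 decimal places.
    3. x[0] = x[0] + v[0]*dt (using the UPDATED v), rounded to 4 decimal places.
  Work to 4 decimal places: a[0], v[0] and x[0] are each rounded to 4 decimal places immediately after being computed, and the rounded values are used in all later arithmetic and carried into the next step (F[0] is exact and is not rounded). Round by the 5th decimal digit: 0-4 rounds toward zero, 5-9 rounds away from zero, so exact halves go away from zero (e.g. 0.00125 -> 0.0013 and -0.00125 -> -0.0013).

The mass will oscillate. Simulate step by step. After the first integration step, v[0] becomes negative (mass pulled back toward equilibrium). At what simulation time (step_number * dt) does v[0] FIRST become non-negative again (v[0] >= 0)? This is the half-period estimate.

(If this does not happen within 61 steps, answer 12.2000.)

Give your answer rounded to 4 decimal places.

Answer: 2.6000

Derivation:
Step 0: x=[11.0000] v=[0.0000]
Step 1: x=[10.8133] v=[-0.9333]
Step 2: x=[10.4516] v=[-1.8085]
Step 3: x=[9.9374] v=[-2.5712]
Step 4: x=[9.3026] v=[-3.1739]
Step 5: x=[8.5868] v=[-3.5792]
Step 6: x=[7.8344] v=[-3.7618]
Step 7: x=[7.0923] v=[-3.7103]
Step 8: x=[6.4067] v=[-3.4279]
Step 9: x=[5.8203] v=[-2.9322]
Step 10: x=[5.3695] v=[-2.2541]
Step 11: x=[5.0824] v=[-1.4357]
Step 12: x=[4.9768] v=[-0.5280]
Step 13: x=[5.0593] v=[0.4126]
First v>=0 after going negative at step 13, time=2.6000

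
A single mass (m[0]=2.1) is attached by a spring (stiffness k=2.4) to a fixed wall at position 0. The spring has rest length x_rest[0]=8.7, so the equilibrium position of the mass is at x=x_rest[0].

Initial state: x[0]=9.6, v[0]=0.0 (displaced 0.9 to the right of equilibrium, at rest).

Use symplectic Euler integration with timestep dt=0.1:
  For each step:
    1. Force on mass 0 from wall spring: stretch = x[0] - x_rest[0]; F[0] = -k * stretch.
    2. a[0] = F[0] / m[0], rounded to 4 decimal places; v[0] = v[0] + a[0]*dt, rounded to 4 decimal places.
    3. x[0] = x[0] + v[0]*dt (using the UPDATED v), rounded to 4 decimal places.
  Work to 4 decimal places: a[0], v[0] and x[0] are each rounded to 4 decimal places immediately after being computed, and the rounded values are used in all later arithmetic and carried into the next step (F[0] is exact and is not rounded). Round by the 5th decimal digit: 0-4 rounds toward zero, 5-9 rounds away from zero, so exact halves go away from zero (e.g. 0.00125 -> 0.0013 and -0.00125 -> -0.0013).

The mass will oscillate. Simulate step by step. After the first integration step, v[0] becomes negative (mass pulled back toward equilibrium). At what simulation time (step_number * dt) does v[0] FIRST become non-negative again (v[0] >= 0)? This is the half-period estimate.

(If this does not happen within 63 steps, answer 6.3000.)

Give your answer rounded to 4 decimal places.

Answer: 3.0000

Derivation:
Step 0: x=[9.6000] v=[0.0000]
Step 1: x=[9.5897] v=[-0.1029]
Step 2: x=[9.5692] v=[-0.2046]
Step 3: x=[9.5388] v=[-0.3039]
Step 4: x=[9.4988] v=[-0.3998]
Step 5: x=[9.4497] v=[-0.4911]
Step 6: x=[9.3920] v=[-0.5768]
Step 7: x=[9.3264] v=[-0.6559]
Step 8: x=[9.2537] v=[-0.7275]
Step 9: x=[9.1746] v=[-0.7908]
Step 10: x=[9.0901] v=[-0.8450]
Step 11: x=[9.0011] v=[-0.8896]
Step 12: x=[8.9087] v=[-0.9240]
Step 13: x=[8.8139] v=[-0.9479]
Step 14: x=[8.7178] v=[-0.9609]
Step 15: x=[8.6215] v=[-0.9629]
Step 16: x=[8.5261] v=[-0.9539]
Step 17: x=[8.4327] v=[-0.9340]
Step 18: x=[8.3424] v=[-0.9035]
Step 19: x=[8.2561] v=[-0.8626]
Step 20: x=[8.1749] v=[-0.8119]
Step 21: x=[8.0997] v=[-0.7519]
Step 22: x=[8.0314] v=[-0.6833]
Step 23: x=[7.9707] v=[-0.6069]
Step 24: x=[7.9183] v=[-0.5236]
Step 25: x=[7.8749] v=[-0.4343]
Step 26: x=[7.8409] v=[-0.3400]
Step 27: x=[7.8167] v=[-0.2418]
Step 28: x=[7.8026] v=[-0.1409]
Step 29: x=[7.7988] v=[-0.0383]
Step 30: x=[7.8053] v=[0.0647]
First v>=0 after going negative at step 30, time=3.0000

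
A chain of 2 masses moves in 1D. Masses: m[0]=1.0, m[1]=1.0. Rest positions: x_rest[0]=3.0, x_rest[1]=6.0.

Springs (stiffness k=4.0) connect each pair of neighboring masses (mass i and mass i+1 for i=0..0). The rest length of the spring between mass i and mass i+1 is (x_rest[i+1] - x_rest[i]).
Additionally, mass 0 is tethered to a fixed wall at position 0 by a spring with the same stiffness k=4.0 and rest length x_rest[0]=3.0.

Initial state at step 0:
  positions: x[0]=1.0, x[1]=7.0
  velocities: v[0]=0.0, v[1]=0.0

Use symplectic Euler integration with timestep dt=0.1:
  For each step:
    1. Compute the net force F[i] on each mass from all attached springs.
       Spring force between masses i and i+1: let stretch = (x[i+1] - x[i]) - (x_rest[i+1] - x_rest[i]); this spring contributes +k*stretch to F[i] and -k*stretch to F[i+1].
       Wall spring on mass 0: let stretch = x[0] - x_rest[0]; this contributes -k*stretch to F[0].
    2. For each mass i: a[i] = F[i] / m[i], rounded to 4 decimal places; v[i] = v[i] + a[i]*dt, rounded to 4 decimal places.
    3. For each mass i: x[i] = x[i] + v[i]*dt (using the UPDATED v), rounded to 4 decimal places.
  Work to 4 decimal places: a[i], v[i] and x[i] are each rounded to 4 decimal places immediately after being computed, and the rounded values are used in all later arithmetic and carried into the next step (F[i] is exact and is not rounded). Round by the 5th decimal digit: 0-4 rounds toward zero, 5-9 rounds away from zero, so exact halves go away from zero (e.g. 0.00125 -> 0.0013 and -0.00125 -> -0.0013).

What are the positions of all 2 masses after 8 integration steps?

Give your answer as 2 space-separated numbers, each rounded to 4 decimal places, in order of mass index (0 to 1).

Step 0: x=[1.0000 7.0000] v=[0.0000 0.0000]
Step 1: x=[1.2000 6.8800] v=[2.0000 -1.2000]
Step 2: x=[1.5792 6.6528] v=[3.7920 -2.2720]
Step 3: x=[2.0982 6.3427] v=[5.1898 -3.1014]
Step 4: x=[2.7030 5.9828] v=[6.0483 -3.5992]
Step 5: x=[3.3309 5.6117] v=[6.2790 -3.7111]
Step 6: x=[3.9168 5.2694] v=[5.8590 -3.4234]
Step 7: x=[4.4001 4.9930] v=[4.8333 -2.7644]
Step 8: x=[4.7311 4.8128] v=[3.3104 -1.8016]

Answer: 4.7311 4.8128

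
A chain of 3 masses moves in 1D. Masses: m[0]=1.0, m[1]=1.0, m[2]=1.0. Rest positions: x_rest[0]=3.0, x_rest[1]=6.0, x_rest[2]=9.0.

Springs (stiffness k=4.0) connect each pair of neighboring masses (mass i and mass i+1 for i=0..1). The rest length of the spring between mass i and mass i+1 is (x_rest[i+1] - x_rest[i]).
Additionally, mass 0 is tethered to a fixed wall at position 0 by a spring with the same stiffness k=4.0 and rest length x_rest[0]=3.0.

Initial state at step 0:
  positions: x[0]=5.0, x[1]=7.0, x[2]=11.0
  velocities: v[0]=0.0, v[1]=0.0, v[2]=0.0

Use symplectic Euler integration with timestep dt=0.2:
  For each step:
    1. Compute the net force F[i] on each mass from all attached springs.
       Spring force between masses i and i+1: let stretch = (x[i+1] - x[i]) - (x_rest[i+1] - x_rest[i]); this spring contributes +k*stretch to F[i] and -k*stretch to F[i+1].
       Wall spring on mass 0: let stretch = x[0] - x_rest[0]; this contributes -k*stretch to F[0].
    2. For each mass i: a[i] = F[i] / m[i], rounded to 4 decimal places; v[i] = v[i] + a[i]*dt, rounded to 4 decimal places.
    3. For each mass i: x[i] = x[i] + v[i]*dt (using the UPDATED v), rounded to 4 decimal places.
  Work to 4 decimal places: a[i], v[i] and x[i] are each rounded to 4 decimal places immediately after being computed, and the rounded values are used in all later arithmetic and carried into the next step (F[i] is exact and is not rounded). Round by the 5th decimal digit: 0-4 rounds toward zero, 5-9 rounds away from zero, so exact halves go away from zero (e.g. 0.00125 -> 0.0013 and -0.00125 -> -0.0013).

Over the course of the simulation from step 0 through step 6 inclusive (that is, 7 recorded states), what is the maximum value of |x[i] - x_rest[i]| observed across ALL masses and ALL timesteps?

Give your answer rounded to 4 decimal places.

Step 0: x=[5.0000 7.0000 11.0000] v=[0.0000 0.0000 0.0000]
Step 1: x=[4.5200 7.3200 10.8400] v=[-2.4000 1.6000 -0.8000]
Step 2: x=[3.7648 7.7552 10.5968] v=[-3.7760 2.1760 -1.2160]
Step 3: x=[3.0457 8.0066 10.3789] v=[-3.5955 1.2570 -1.0893]
Step 4: x=[2.6330 7.8438 10.2615] v=[-2.0633 -0.8139 -0.5871]
Step 5: x=[2.6328 7.2341 10.2372] v=[-0.0011 -3.0484 -0.1213]
Step 6: x=[2.9475 6.3687 10.2124] v=[1.5737 -4.3270 -0.1238]
Max displacement = 2.0066

Answer: 2.0066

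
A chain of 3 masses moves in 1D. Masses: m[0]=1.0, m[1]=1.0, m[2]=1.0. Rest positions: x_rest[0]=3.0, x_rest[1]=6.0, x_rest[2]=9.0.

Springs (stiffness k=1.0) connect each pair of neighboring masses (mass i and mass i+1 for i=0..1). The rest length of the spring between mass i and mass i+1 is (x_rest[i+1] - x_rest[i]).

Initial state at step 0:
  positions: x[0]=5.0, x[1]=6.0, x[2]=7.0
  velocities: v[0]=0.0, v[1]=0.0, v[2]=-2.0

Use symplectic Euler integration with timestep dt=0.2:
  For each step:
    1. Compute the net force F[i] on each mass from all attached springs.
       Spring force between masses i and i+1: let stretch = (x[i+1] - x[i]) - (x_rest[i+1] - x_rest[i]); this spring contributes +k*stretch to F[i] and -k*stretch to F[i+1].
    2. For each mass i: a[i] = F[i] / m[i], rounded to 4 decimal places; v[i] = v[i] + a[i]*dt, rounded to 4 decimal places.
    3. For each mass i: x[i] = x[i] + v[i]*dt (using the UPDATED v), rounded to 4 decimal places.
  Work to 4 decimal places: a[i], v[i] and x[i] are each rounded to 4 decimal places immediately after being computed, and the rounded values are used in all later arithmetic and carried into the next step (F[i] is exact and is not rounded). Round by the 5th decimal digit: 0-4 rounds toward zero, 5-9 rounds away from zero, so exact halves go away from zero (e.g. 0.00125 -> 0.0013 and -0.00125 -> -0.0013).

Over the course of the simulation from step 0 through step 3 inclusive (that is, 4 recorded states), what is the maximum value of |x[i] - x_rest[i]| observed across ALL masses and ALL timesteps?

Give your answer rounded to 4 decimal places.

Answer: 2.6732

Derivation:
Step 0: x=[5.0000 6.0000 7.0000] v=[0.0000 0.0000 -2.0000]
Step 1: x=[4.9200 6.0000 6.6800] v=[-0.4000 0.0000 -1.6000]
Step 2: x=[4.7632 5.9840 6.4528] v=[-0.7840 -0.0800 -1.1360]
Step 3: x=[4.5352 5.9379 6.3268] v=[-1.1398 -0.2304 -0.6298]
Max displacement = 2.6732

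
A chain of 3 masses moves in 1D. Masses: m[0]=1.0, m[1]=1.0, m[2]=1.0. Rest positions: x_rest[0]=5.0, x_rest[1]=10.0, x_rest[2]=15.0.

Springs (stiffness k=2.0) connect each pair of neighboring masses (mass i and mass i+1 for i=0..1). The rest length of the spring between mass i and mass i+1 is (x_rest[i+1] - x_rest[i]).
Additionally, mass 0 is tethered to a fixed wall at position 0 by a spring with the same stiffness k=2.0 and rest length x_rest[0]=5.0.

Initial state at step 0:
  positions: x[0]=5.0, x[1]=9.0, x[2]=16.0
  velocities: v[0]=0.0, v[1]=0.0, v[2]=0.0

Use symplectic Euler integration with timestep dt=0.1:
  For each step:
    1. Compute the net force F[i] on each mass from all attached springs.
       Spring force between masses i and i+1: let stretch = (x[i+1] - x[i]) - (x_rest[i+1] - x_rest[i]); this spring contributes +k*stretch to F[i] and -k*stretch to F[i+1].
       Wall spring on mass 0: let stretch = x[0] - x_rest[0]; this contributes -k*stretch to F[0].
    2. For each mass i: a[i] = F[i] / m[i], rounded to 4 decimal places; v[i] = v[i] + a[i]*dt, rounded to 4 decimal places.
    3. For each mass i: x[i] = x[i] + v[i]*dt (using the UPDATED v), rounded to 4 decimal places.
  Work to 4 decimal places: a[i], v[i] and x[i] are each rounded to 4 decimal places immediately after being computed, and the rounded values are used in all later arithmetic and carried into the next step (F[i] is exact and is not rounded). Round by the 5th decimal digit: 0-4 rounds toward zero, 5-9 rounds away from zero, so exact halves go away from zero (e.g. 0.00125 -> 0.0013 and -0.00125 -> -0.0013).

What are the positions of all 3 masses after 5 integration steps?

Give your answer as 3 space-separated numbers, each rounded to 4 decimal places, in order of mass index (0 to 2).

Step 0: x=[5.0000 9.0000 16.0000] v=[0.0000 0.0000 0.0000]
Step 1: x=[4.9800 9.0600 15.9600] v=[-0.2000 0.6000 -0.4000]
Step 2: x=[4.9420 9.1764 15.8820] v=[-0.3800 1.1640 -0.7800]
Step 3: x=[4.8899 9.3422 15.7699] v=[-0.5215 1.6582 -1.1211]
Step 4: x=[4.8290 9.5475 15.6292] v=[-0.6090 2.0533 -1.4066]
Step 5: x=[4.7659 9.7801 15.4669] v=[-0.6311 2.3259 -1.6229]

Answer: 4.7659 9.7801 15.4669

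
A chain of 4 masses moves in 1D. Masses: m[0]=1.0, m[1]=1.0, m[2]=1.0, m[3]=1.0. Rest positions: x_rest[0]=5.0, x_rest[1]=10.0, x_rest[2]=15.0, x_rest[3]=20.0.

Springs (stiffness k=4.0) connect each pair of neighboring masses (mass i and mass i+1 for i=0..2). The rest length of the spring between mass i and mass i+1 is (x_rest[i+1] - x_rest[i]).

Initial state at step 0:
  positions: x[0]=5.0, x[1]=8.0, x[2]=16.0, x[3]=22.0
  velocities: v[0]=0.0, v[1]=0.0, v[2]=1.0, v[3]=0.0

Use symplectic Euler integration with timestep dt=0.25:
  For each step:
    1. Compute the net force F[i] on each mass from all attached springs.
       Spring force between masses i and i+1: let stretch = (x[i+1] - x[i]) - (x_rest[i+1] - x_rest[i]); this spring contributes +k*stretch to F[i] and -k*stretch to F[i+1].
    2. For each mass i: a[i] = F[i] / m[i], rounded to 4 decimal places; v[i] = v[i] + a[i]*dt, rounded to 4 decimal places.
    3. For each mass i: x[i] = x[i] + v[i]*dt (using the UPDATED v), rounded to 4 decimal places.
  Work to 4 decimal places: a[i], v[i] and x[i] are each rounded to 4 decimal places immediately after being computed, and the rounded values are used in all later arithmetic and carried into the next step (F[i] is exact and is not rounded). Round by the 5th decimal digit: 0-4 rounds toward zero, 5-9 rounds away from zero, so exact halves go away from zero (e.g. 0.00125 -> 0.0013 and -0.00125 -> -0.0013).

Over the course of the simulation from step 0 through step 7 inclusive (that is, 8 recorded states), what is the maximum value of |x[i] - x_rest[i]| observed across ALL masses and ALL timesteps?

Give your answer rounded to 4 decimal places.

Answer: 2.8973

Derivation:
Step 0: x=[5.0000 8.0000 16.0000 22.0000] v=[0.0000 0.0000 1.0000 0.0000]
Step 1: x=[4.5000 9.2500 15.7500 21.7500] v=[-2.0000 5.0000 -1.0000 -1.0000]
Step 2: x=[3.9375 10.9375 15.3750 21.2500] v=[-2.2500 6.7500 -1.5000 -2.0000]
Step 3: x=[3.8750 11.9844 15.3594 20.5313] v=[-0.2500 4.1875 -0.0625 -2.8750]
Step 4: x=[4.5899 11.8477 15.7930 19.7696] v=[2.8594 -0.5469 1.7344 -3.0469]
Step 5: x=[5.8692 10.8829 16.2344 19.2637] v=[5.1172 -3.8594 1.7657 -2.0235]
Step 6: x=[7.1519 10.0025 16.0953 19.2505] v=[5.1309 -3.5216 -0.5565 -0.0528]
Step 7: x=[7.8973 9.9327 15.2218 19.6985] v=[2.9815 -0.2794 -3.4941 1.7920]
Max displacement = 2.8973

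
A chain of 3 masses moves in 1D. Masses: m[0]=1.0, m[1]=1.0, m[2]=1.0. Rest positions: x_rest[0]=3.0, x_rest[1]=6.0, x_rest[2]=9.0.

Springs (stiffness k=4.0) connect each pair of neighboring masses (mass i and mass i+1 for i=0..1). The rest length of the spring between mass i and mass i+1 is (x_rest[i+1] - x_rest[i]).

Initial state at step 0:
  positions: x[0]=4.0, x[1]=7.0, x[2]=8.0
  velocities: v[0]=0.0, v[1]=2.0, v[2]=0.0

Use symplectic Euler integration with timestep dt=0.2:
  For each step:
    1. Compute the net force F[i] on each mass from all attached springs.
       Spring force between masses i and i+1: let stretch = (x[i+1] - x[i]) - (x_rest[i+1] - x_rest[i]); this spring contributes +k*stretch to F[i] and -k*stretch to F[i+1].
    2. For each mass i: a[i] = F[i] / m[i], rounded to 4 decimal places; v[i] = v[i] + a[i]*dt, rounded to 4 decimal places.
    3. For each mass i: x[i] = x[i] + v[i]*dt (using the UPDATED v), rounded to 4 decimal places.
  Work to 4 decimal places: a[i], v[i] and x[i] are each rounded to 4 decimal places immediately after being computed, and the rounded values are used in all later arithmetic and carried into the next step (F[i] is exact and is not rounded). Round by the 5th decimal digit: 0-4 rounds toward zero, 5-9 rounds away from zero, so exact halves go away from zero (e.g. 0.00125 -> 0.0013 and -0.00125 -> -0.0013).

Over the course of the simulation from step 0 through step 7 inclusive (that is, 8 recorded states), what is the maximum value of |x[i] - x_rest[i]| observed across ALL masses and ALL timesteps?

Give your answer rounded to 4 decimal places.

Step 0: x=[4.0000 7.0000 8.0000] v=[0.0000 2.0000 0.0000]
Step 1: x=[4.0000 7.0800 8.3200] v=[0.0000 0.4000 1.6000]
Step 2: x=[4.0128 6.8656 8.9216] v=[0.0640 -1.0720 3.0080]
Step 3: x=[4.0020 6.5237 9.6742] v=[-0.0538 -1.7094 3.7632]
Step 4: x=[3.9147 6.2824 10.4028] v=[-0.4364 -1.2064 3.6428]
Step 5: x=[3.7263 6.3216 10.9521] v=[-0.9422 0.1958 2.7465]
Step 6: x=[3.4731 6.6864 11.2405] v=[-1.2660 1.8240 1.4421]
Step 7: x=[3.2540 7.2657 11.2803] v=[-1.0954 2.8966 0.1988]
Max displacement = 2.2803

Answer: 2.2803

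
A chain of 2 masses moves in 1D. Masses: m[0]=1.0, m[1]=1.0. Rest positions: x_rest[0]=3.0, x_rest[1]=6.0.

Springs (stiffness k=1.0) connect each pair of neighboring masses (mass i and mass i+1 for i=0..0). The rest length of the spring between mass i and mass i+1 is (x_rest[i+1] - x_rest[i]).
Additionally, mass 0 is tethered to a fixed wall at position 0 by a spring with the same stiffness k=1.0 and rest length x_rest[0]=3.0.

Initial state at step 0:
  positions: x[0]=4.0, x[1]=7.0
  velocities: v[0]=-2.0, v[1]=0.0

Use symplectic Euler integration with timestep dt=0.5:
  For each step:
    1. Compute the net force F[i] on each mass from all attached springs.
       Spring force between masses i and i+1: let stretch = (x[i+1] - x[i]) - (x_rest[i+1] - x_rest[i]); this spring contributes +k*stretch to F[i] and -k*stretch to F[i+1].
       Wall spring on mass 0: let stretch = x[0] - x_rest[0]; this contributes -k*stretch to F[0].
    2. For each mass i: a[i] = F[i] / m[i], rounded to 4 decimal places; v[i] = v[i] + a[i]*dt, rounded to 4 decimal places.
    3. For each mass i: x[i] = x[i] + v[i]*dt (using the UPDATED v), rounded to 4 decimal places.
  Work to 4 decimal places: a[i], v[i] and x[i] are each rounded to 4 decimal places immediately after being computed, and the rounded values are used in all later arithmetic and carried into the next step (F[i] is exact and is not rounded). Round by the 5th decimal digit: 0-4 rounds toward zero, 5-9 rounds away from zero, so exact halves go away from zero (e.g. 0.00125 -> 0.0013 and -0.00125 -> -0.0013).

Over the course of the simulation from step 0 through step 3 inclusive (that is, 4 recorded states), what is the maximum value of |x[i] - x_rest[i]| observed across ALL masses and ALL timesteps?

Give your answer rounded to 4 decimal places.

Answer: 1.2656

Derivation:
Step 0: x=[4.0000 7.0000] v=[-2.0000 0.0000]
Step 1: x=[2.7500 7.0000] v=[-2.5000 0.0000]
Step 2: x=[1.8750 6.6875] v=[-1.7500 -0.6250]
Step 3: x=[1.7344 5.9219] v=[-0.2813 -1.5313]
Max displacement = 1.2656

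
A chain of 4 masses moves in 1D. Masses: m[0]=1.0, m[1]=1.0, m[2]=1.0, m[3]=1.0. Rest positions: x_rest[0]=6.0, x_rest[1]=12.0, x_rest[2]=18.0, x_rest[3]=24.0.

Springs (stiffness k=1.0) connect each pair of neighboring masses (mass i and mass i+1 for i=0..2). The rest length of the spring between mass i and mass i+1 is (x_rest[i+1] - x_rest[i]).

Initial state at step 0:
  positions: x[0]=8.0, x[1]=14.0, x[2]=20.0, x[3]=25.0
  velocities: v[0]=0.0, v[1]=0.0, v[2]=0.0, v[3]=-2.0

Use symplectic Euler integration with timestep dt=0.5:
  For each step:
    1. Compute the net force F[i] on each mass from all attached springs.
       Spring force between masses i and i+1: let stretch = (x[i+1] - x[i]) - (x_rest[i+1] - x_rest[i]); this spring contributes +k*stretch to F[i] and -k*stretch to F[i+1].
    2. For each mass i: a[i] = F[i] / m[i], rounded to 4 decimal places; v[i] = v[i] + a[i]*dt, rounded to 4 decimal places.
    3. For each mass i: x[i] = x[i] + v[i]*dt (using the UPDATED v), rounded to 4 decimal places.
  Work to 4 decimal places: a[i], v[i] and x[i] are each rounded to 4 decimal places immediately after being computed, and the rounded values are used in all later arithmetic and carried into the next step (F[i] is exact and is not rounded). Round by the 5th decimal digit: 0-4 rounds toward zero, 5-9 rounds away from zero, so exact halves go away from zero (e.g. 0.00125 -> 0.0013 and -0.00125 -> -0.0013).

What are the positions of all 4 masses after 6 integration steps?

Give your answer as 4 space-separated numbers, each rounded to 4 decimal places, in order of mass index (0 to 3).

Step 0: x=[8.0000 14.0000 20.0000 25.0000] v=[0.0000 0.0000 0.0000 -2.0000]
Step 1: x=[8.0000 14.0000 19.7500 24.2500] v=[0.0000 0.0000 -0.5000 -1.5000]
Step 2: x=[8.0000 13.9375 19.1875 23.8750] v=[0.0000 -0.1250 -1.1250 -0.7500]
Step 3: x=[7.9844 13.7031 18.4844 23.8281] v=[-0.0313 -0.4688 -1.4063 -0.0938]
Step 4: x=[7.8984 13.2344 17.9219 23.9453] v=[-0.1720 -0.9375 -1.1251 0.2344]
Step 5: x=[7.6464 12.6035 17.6933 24.0567] v=[-0.5040 -1.2618 -0.4572 0.2227]
Step 6: x=[7.1337 12.0058 17.7831 24.0772] v=[-1.0255 -1.1955 0.1796 0.0410]

Answer: 7.1337 12.0058 17.7831 24.0772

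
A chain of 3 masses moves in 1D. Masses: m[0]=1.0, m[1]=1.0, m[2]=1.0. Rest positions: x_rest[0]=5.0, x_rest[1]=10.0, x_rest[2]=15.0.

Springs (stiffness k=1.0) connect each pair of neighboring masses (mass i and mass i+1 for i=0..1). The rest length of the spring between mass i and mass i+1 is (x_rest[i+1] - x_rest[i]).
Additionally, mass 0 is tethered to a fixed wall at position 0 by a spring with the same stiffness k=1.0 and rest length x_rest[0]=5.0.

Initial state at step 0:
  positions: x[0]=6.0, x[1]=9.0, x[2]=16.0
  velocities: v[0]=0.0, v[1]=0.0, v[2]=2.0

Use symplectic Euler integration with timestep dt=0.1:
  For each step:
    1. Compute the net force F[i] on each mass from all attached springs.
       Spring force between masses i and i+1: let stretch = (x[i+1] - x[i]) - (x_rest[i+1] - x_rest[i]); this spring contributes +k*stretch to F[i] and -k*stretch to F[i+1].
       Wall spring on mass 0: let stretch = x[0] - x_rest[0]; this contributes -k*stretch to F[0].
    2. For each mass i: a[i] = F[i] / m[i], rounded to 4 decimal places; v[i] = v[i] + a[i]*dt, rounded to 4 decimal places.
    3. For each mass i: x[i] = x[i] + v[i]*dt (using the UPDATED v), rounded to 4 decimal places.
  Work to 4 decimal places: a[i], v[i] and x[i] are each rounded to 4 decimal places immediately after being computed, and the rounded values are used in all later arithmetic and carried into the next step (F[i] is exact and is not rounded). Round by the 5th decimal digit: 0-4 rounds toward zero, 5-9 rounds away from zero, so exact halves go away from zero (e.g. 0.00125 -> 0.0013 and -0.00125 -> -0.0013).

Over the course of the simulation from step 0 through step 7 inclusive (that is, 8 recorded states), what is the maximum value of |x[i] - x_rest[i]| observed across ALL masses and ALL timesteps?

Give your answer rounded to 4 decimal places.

Step 0: x=[6.0000 9.0000 16.0000] v=[0.0000 0.0000 2.0000]
Step 1: x=[5.9700 9.0400 16.1800] v=[-0.3000 0.4000 1.8000]
Step 2: x=[5.9110 9.1207 16.3386] v=[-0.5900 0.8070 1.5860]
Step 3: x=[5.8250 9.2415 16.4750] v=[-0.8601 1.2078 1.3642]
Step 4: x=[5.7149 9.4005 16.5891] v=[-1.1010 1.5895 1.1409]
Step 5: x=[5.5845 9.5945 16.6813] v=[-1.3039 1.9398 0.9220]
Step 6: x=[5.4384 9.8193 16.7526] v=[-1.4614 2.2475 0.7133]
Step 7: x=[5.2817 10.0696 16.8046] v=[-1.5672 2.5027 0.5200]
Max displacement = 1.8046

Answer: 1.8046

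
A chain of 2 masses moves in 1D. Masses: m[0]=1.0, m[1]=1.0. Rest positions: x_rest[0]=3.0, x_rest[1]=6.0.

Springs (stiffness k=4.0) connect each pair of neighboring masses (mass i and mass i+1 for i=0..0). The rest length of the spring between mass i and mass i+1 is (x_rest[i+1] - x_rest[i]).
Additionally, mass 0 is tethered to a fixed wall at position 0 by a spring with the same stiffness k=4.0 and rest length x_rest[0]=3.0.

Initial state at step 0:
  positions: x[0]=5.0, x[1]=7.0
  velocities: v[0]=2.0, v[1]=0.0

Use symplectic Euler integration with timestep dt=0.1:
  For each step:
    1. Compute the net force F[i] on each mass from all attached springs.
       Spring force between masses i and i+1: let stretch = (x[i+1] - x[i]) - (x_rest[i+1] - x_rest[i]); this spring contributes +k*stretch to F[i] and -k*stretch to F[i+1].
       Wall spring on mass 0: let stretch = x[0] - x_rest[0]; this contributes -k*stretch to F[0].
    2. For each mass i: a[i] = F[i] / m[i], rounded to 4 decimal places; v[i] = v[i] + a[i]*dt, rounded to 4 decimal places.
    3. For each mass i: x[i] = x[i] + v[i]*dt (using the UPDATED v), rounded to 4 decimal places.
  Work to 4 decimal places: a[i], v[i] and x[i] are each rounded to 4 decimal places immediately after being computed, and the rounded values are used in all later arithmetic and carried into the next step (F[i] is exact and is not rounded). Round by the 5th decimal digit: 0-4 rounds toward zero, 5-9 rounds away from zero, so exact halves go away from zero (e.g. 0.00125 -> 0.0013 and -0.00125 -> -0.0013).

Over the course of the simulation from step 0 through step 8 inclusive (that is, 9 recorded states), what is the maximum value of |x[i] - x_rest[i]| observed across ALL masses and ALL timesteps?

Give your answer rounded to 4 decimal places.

Answer: 2.0800

Derivation:
Step 0: x=[5.0000 7.0000] v=[2.0000 0.0000]
Step 1: x=[5.0800 7.0400] v=[0.8000 0.4000]
Step 2: x=[5.0352 7.1216] v=[-0.4480 0.8160]
Step 3: x=[4.8725 7.2397] v=[-1.6275 1.1814]
Step 4: x=[4.6095 7.3832] v=[-2.6296 1.4345]
Step 5: x=[4.2731 7.5357] v=[-3.3639 1.5250]
Step 6: x=[3.8963 7.6777] v=[-3.7681 1.4200]
Step 7: x=[3.5149 7.7884] v=[-3.8141 1.1074]
Step 8: x=[3.1638 7.8482] v=[-3.5107 0.5980]
Max displacement = 2.0800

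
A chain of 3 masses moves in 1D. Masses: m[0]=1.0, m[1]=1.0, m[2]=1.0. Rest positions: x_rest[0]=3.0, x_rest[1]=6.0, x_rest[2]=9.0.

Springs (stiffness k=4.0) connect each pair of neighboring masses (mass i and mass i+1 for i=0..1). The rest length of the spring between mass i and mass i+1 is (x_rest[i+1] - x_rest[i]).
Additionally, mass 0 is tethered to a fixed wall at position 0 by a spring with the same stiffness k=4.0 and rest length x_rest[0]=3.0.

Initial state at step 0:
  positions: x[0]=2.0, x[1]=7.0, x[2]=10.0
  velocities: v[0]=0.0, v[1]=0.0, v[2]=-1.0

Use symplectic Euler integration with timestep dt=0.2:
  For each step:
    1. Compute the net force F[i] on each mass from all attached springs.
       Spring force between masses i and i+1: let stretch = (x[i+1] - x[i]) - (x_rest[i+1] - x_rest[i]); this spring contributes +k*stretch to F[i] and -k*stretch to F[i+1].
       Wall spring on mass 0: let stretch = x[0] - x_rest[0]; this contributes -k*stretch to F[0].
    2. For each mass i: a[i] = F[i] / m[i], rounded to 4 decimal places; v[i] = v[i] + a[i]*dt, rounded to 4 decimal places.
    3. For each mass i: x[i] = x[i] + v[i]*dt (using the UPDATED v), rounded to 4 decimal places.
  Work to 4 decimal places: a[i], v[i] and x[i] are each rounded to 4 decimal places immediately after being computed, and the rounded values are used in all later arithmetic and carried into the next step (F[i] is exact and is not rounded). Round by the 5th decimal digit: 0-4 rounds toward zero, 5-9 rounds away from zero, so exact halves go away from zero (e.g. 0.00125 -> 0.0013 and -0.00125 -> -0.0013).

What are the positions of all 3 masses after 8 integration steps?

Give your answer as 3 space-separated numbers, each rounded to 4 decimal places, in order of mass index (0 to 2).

Step 0: x=[2.0000 7.0000 10.0000] v=[0.0000 0.0000 -1.0000]
Step 1: x=[2.4800 6.6800 9.8000] v=[2.4000 -1.6000 -1.0000]
Step 2: x=[3.2352 6.1872 9.5808] v=[3.7760 -2.4640 -1.0960]
Step 3: x=[3.9451 5.7651 9.2986] v=[3.5494 -2.1107 -1.4109]
Step 4: x=[4.3150 5.6171 8.9311] v=[1.8493 -0.7399 -1.8377]
Step 5: x=[4.2028 5.7910 8.5133] v=[-0.5610 0.8696 -2.0889]
Step 6: x=[3.6723 6.1464 8.1400] v=[-2.6527 1.7769 -1.8667]
Step 7: x=[2.9500 6.4249 7.9277] v=[-3.6113 1.3925 -1.0616]
Step 8: x=[2.3117 6.3879 7.9549] v=[-3.1914 -0.1852 0.1362]

Answer: 2.3117 6.3879 7.9549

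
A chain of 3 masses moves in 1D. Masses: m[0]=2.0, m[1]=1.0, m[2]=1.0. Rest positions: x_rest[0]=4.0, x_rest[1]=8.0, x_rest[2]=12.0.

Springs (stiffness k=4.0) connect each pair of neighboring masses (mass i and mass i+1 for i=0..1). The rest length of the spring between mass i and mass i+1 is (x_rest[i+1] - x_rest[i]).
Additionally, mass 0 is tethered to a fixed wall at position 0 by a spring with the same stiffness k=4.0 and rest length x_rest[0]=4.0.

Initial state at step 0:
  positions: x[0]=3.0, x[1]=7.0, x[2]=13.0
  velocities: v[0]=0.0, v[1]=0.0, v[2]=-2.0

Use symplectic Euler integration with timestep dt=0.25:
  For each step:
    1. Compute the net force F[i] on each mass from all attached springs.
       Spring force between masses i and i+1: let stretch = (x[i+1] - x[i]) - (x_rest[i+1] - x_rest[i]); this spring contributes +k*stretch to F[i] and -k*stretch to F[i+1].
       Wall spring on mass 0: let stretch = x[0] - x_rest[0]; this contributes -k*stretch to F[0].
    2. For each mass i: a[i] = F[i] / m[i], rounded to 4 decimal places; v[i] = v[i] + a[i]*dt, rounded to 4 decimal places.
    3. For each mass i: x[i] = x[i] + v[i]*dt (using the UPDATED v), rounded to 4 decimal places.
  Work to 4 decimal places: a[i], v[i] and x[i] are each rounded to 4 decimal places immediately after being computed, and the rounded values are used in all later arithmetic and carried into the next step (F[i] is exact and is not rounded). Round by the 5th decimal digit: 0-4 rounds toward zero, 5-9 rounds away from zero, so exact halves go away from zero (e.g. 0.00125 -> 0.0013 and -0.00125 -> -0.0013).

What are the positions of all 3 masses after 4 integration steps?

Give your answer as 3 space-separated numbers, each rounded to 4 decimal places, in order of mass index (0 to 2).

Answer: 4.3282 7.6143 9.7227

Derivation:
Step 0: x=[3.0000 7.0000 13.0000] v=[0.0000 0.0000 -2.0000]
Step 1: x=[3.1250 7.5000 12.0000] v=[0.5000 2.0000 -4.0000]
Step 2: x=[3.4063 8.0313 10.8750] v=[1.1250 2.1250 -4.5000]
Step 3: x=[3.8399 8.1172 10.0391] v=[1.7344 0.3437 -3.3437]
Step 4: x=[4.3282 7.6143 9.7227] v=[1.9531 -2.0117 -1.2656]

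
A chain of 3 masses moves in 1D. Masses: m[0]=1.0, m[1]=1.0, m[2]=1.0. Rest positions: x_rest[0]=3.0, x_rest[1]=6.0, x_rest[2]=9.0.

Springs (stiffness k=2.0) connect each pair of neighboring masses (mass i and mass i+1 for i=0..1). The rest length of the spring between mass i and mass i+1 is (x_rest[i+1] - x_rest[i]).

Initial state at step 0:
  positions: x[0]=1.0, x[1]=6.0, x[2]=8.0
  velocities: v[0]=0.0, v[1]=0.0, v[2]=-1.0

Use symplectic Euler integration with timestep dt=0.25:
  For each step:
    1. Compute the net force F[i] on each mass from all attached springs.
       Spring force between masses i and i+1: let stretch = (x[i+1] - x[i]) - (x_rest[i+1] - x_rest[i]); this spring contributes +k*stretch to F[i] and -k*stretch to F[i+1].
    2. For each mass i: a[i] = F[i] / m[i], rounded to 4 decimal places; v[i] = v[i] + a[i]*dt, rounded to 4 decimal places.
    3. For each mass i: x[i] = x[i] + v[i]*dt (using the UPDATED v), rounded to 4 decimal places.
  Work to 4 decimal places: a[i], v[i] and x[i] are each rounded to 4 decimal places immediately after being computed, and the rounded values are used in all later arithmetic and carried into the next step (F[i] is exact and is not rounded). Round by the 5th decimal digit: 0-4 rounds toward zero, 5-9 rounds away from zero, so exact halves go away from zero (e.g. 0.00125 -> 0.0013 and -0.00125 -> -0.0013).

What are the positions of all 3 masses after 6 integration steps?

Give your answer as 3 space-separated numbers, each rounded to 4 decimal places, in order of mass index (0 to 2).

Answer: 2.5113 3.7704 7.2185

Derivation:
Step 0: x=[1.0000 6.0000 8.0000] v=[0.0000 0.0000 -1.0000]
Step 1: x=[1.2500 5.6250 7.8750] v=[1.0000 -1.5000 -0.5000]
Step 2: x=[1.6719 4.9844 7.8438] v=[1.6875 -2.5625 -0.1250]
Step 3: x=[2.1329 4.2871 7.8301] v=[1.8438 -2.7891 -0.0547]
Step 4: x=[2.4881 3.7634 7.7486] v=[1.4209 -2.0947 -0.3262]
Step 5: x=[2.6278 3.5785 7.5439] v=[0.5586 -0.7398 -0.8188]
Step 6: x=[2.5113 3.7704 7.2185] v=[-0.4661 0.7676 -1.3015]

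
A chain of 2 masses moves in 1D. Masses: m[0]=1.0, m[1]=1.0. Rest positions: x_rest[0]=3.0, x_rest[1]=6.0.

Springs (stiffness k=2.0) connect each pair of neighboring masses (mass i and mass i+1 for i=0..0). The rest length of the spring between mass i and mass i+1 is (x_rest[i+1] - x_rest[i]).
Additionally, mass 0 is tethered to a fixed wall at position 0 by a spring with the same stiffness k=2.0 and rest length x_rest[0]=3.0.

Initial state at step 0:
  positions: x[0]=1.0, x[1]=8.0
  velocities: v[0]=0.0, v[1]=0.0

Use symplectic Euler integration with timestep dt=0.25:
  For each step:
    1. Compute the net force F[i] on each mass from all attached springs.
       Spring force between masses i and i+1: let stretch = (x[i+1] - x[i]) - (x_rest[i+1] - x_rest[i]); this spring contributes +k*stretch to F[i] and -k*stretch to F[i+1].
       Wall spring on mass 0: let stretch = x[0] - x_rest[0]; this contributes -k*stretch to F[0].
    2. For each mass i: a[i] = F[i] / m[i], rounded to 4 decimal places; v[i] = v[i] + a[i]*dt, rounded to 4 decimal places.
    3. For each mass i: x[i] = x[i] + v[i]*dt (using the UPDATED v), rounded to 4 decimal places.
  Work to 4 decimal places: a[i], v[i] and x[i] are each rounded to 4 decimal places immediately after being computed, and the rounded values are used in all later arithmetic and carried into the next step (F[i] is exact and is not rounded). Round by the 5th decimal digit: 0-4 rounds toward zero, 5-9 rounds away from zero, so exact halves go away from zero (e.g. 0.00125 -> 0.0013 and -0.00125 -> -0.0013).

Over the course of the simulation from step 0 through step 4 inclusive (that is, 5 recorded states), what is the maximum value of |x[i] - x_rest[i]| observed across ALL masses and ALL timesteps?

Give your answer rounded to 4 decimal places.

Answer: 2.2975

Derivation:
Step 0: x=[1.0000 8.0000] v=[0.0000 0.0000]
Step 1: x=[1.7500 7.5000] v=[3.0000 -2.0000]
Step 2: x=[3.0000 6.6563] v=[5.0000 -3.3750]
Step 3: x=[4.3321 5.7305] v=[5.3282 -3.7032]
Step 4: x=[5.2975 5.0049] v=[3.8614 -2.9024]
Max displacement = 2.2975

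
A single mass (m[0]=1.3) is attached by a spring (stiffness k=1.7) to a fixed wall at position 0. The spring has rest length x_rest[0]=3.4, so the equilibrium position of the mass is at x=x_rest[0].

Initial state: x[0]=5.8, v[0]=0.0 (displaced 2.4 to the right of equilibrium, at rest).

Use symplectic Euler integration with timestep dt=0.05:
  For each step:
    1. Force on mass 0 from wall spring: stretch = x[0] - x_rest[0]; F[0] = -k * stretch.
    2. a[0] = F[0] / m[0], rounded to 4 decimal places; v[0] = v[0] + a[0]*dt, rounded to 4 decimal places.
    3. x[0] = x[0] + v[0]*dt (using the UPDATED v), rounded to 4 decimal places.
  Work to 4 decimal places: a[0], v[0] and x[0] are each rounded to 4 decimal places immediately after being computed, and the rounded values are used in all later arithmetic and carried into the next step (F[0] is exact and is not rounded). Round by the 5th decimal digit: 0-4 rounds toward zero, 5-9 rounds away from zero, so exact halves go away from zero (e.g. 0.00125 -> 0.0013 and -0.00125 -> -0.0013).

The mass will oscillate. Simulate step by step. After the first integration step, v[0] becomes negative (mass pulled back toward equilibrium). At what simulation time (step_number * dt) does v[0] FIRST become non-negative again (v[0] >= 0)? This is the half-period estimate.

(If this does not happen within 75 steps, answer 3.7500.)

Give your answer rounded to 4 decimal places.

Answer: 2.7500

Derivation:
Step 0: x=[5.8000] v=[0.0000]
Step 1: x=[5.7922] v=[-0.1569]
Step 2: x=[5.7765] v=[-0.3133]
Step 3: x=[5.7531] v=[-0.4687]
Step 4: x=[5.7220] v=[-0.6226]
Step 5: x=[5.6833] v=[-0.7744]
Step 6: x=[5.6371] v=[-0.9237]
Step 7: x=[5.5836] v=[-1.0700]
Step 8: x=[5.5230] v=[-1.2128]
Step 9: x=[5.4554] v=[-1.3516]
Step 10: x=[5.3811] v=[-1.4860]
Step 11: x=[5.3003] v=[-1.6155]
Step 12: x=[5.2133] v=[-1.7398]
Step 13: x=[5.1204] v=[-1.8584]
Step 14: x=[5.0219] v=[-1.9709]
Step 15: x=[4.9181] v=[-2.0769]
Step 16: x=[4.8093] v=[-2.1762]
Step 17: x=[4.6959] v=[-2.2683]
Step 18: x=[4.5783] v=[-2.3530]
Step 19: x=[4.4568] v=[-2.4300]
Step 20: x=[4.3318] v=[-2.4991]
Step 21: x=[4.2038] v=[-2.5600]
Step 22: x=[4.0732] v=[-2.6126]
Step 23: x=[3.9404] v=[-2.6566]
Step 24: x=[3.8058] v=[-2.6919]
Step 25: x=[3.6699] v=[-2.7184]
Step 26: x=[3.5331] v=[-2.7360]
Step 27: x=[3.3959] v=[-2.7447]
Step 28: x=[3.2587] v=[-2.7444]
Step 29: x=[3.1219] v=[-2.7352]
Step 30: x=[2.9861] v=[-2.7170]
Step 31: x=[2.8516] v=[-2.6899]
Step 32: x=[2.7189] v=[-2.6540]
Step 33: x=[2.5884] v=[-2.6095]
Step 34: x=[2.4606] v=[-2.5564]
Step 35: x=[2.3359] v=[-2.4950]
Step 36: x=[2.2146] v=[-2.4254]
Step 37: x=[2.0972] v=[-2.3479]
Step 38: x=[1.9841] v=[-2.2627]
Step 39: x=[1.8756] v=[-2.1701]
Step 40: x=[1.7721] v=[-2.0704]
Step 41: x=[1.6739] v=[-1.9640]
Step 42: x=[1.5813] v=[-1.8511]
Step 43: x=[1.4947] v=[-1.7322]
Step 44: x=[1.4143] v=[-1.6076]
Step 45: x=[1.3404] v=[-1.4778]
Step 46: x=[1.2732] v=[-1.3431]
Step 47: x=[1.2130] v=[-1.2040]
Step 48: x=[1.1600] v=[-1.0610]
Step 49: x=[1.1143] v=[-0.9145]
Step 50: x=[1.0760] v=[-0.7651]
Step 51: x=[1.0453] v=[-0.6131]
Step 52: x=[1.0223] v=[-0.4591]
Step 53: x=[1.0071] v=[-0.3036]
Step 54: x=[0.9997] v=[-0.1471]
Step 55: x=[1.0002] v=[0.0098]
First v>=0 after going negative at step 55, time=2.7500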